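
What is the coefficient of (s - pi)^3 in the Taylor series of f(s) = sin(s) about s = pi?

f(pi) = 0
f′(pi) = -1
f′′(pi) = 0
f′′′(pi) = 1

1/6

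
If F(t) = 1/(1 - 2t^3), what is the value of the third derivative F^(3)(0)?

12

Use the known series and substitute for the argument.
The coefficient of t^3 in the expansion is 2, so F′′′(0) = 3! * (2) = 12.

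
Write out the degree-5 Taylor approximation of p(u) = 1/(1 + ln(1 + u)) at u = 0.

Plug the Maclaurin series of the inner function into that of the outer and collect terms.

-347*u^5/60 + 11*u^4/3 - 7*u^3/3 + 3*u^2/2 - u + 1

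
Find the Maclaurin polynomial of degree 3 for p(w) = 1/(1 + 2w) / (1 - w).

Multiply the two series term by term and collect like powers.
[w^0] = 1;  [w^1] = -1;  [w^2] = 3;  [w^3] = -5.

-5*w^3 + 3*w^2 - w + 1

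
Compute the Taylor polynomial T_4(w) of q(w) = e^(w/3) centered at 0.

w^4/1944 + w^3/162 + w^2/18 + w/3 + 1

q(0) = 1
q′(0) = 1/3
q′′(0) = 1/9
q′′′(0) = 1/27
q^(4)(0) = 1/81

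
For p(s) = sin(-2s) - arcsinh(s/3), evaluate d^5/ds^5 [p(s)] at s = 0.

-865/27

Add the two expansions coefficient-wise.
From the series, [s^5] p = -173/648; multiply by 5! = 120 to get -865/27.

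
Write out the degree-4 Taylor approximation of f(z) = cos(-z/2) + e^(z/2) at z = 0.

z^4/192 + z^3/48 + z/2 + 2

Add the two expansions coefficient-wise.
[z^0] = 2;  [z^1] = 1/2;  [z^2] = 0;  [z^3] = 1/48;  [z^4] = 1/192.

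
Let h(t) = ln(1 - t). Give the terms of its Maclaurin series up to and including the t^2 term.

-t^2/2 - t

Compute the successive derivatives at the expansion point and divide by k!.
h(0) = 0
h′(0) = -1
h′′(0) = -1
Then c_k = h^(k)(0)/k! gives each Taylor coefficient.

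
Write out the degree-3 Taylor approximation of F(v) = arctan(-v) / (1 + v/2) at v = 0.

Multiply the two series term by term and collect like powers.
F(0) = 0
F′(0) = -1
F′′(0) = 1
F′′′(0) = 1/2
Then c_k = F^(k)(0)/k! gives each Taylor coefficient.

v^3/12 + v^2/2 - v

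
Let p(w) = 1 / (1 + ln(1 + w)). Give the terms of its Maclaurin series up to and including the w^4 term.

11*w^4/3 - 7*w^3/3 + 3*w^2/2 - w + 1

Use the geometric series for the reciprocal, then substitute.
p(0) = 1
p′(0) = -1
p′′(0) = 3
p′′′(0) = -14
p^(4)(0) = 88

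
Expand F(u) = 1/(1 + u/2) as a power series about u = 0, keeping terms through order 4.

F(0) = 1
F′(0) = -1/2
F′′(0) = 1/2
F′′′(0) = -3/4
F^(4)(0) = 3/2
The Taylor polynomial is Σ F^(k)(0)/k! · u^k.

u^4/16 - u^3/8 + u^2/4 - u/2 + 1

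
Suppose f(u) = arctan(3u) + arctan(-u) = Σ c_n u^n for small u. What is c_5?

242/5

Combine the two series term by term.
[u^0] = 0;  [u^1] = 2;  [u^2] = 0;  [u^3] = -26/3;  [u^4] = 0;  [u^5] = 242/5.
So c_5 = f^(5)(0)/5! = 242/5.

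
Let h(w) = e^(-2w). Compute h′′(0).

Use the known series and substitute for the argument.
The coefficient of w^2 in the expansion is 2, so h′′(0) = 2! * (2) = 4.

4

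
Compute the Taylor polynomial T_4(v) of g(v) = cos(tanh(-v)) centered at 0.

3*v^4/8 - v^2/2 + 1

Compose series: expand the inner function first, then feed it into the outer expansion.
g(0) = 1
g′(0) = 0
g′′(0) = -1
g′′′(0) = 0
g^(4)(0) = 9
The Taylor polynomial is Σ g^(k)(0)/k! · v^k.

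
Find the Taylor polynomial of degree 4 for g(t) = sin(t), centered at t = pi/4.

sqrt(2)*(t - pi/4)^4/48 - sqrt(2)*(t - pi/4)^3/12 - sqrt(2)*(t - pi/4)^2/4 + sqrt(2)*(t - pi/4)/2 + sqrt(2)/2

g(pi/4) = sqrt(2)/2
g′(pi/4) = sqrt(2)/2
g′′(pi/4) = -sqrt(2)/2
g′′′(pi/4) = -sqrt(2)/2
g^(4)(pi/4) = sqrt(2)/2
The Taylor polynomial is Σ g^(k)(pi/4)/k! · (t - pi/4)^k.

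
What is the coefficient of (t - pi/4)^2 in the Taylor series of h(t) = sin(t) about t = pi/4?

-sqrt(2)/4

Compute the successive derivatives at the expansion point and divide by k!.
h(pi/4) = sqrt(2)/2
h′(pi/4) = sqrt(2)/2
h′′(pi/4) = -sqrt(2)/2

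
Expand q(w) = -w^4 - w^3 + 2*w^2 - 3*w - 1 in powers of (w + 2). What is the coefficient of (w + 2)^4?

-1

Apply the Taylor formula c_k = f^(k)(a)/k!.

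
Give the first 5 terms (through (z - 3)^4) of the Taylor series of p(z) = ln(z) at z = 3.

Use the known series and substitute for the argument.
[(z - 3)^0] = ln(3);  [(z - 3)^1] = 1/3;  [(z - 3)^2] = -1/18;  [(z - 3)^3] = 1/81;  [(z - 3)^4] = -1/324.

-(z - 3)^4/324 + (z - 3)^3/81 - (z - 3)^2/18 + (z - 3)/3 + ln(3)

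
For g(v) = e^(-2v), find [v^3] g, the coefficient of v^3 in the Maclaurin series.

c_3 = g′′′(0)/3! = -4/3.

-4/3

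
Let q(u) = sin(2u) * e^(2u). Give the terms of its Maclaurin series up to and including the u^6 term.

Multiply the two series term by term and collect like powers.
q(0) = 0
q′(0) = 2
q′′(0) = 8
q′′′(0) = 16
q^(4)(0) = 0
q^(5)(0) = -128
q^(6)(0) = -512
The Taylor polynomial is Σ q^(k)(0)/k! · u^k.

-32*u^6/45 - 16*u^5/15 + 8*u^3/3 + 4*u^2 + 2*u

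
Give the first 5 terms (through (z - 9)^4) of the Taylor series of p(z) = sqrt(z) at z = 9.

-5*(z - 9)^4/279936 + (z - 9)^3/3888 - (z - 9)^2/216 + (z - 9)/6 + 3

Differentiate repeatedly and evaluate at the center.
p(9) = 3
p′(9) = 1/6
p′′(9) = -1/108
p′′′(9) = 1/648
p^(4)(9) = -5/11664
Dividing each by k! gives the coefficients c_0, ..., c_4.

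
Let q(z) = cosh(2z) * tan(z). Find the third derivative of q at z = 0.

14

Take the Cauchy product of the two expansions.
From the series, [z^3] q = 7/3; multiply by 3! = 6 to get 14.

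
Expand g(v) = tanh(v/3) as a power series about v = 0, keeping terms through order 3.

Apply the Taylor formula c_k = f^(k)(a)/k!.
g(0) = 0
g′(0) = 1/3
g′′(0) = 0
g′′′(0) = -2/27

-v^3/81 + v/3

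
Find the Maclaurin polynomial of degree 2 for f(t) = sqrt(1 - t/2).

-t^2/32 - t/4 + 1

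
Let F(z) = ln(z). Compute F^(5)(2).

3/4

From the series, [(z - 2)^5] F = 1/160; multiply by 5! = 120 to get 3/4.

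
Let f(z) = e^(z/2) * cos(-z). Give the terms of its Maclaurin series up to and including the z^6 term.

Expand each factor separately, then convolve coefficients.
[z^0] = 1;  [z^1] = 1/2;  [z^2] = -3/8;  [z^3] = -11/48;  [z^4] = -7/384;  [z^5] = 41/3840;  [z^6] = 13/5120.

13*z^6/5120 + 41*z^5/3840 - 7*z^4/384 - 11*z^3/48 - 3*z^2/8 + z/2 + 1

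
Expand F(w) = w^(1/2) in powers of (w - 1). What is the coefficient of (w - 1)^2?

-1/8

Apply the Taylor formula c_k = f^(k)(a)/k!.
F(1) = 1
F′(1) = 1/2
F′′(1) = -1/4
So c_2 = F′′(1)/2! = -1/8.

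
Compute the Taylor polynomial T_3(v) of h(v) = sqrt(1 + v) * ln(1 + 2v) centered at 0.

Expand each factor separately, then convolve coefficients.
h(0) = 0
h′(0) = 2
h′′(0) = -2
h′′′(0) = 17/2
The Taylor polynomial is Σ h^(k)(0)/k! · v^k.

17*v^3/12 - v^2 + 2*v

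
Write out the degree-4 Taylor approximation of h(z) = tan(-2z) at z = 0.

-8*z^3/3 - 2*z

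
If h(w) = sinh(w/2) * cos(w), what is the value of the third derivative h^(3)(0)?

-11/8

Multiply the two series term by term and collect like powers.
The coefficient of w^3 in the expansion is -11/48, so h′′′(0) = 3! * (-11/48) = -11/8.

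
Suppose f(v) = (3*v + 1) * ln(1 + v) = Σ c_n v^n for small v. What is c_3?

-7/6

Distribute the polynomial across the series and collect like powers.
f(0) = 0
f′(0) = 1
f′′(0) = 5
f′′′(0) = -7
So c_3 = f′′′(0)/3! = -7/6.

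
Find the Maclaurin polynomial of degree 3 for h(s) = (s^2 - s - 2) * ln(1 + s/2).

13*s^3/24 - s^2/4 - s

Multiply each power in the prefactor through the base expansion.
h(0) = 0
h′(0) = -1
h′′(0) = -1/2
h′′′(0) = 13/4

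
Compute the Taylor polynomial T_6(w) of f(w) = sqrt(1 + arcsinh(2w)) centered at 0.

-769*w^6/720 + 43*w^5/40 + w^4/24 - w^3/6 - w^2/2 + w + 1

Plug the Maclaurin series of the inner function into that of the outer and collect terms.
f(0) = 1
f′(0) = 1
f′′(0) = -1
f′′′(0) = -1
f^(4)(0) = 1
f^(5)(0) = 129
f^(6)(0) = -769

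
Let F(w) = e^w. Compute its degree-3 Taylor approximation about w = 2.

Apply the Taylor formula c_k = f^(k)(a)/k!.
[(w - 2)^0] = e^(2);  [(w - 2)^1] = e^(2);  [(w - 2)^2] = e^(2)/2;  [(w - 2)^3] = e^(2)/6.

(w - 2)^3*e^(2)/6 + (w - 2)^2*e^(2)/2 + (w - 2)*e^(2) + e^(2)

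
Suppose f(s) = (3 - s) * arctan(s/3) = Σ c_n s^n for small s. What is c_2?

-1/3

Shift and add copies of the series according to the polynomial's terms.
f(0) = 0
f′(0) = 1
f′′(0) = -2/3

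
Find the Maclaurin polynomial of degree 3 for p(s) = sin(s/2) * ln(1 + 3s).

-9*s^3/4 + 3*s^2/2

Write out both Maclaurin series and multiply, keeping only the needed powers.
p(0) = 0
p′(0) = 0
p′′(0) = 3
p′′′(0) = -27/2
Dividing each by k! gives the coefficients c_0, ..., c_3.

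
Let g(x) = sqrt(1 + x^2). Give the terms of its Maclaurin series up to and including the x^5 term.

-x^4/8 + x^2/2 + 1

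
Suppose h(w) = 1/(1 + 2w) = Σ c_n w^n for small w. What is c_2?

Apply the Taylor formula c_k = f^(k)(a)/k!.

4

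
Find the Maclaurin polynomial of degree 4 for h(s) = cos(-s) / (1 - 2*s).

Multiply the numerator's expansion by the denominator's geometric series.
h(0) = 1
h′(0) = 2
h′′(0) = 7
h′′′(0) = 42
h^(4)(0) = 337

337*s^4/24 + 7*s^3 + 7*s^2/2 + 2*s + 1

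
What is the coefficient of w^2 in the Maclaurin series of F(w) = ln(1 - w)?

Apply the Taylor formula c_k = f^(k)(a)/k!.
[w^0] = 0;  [w^1] = -1;  [w^2] = -1/2.
So c_2 = F′′(0)/2! = -1/2.

-1/2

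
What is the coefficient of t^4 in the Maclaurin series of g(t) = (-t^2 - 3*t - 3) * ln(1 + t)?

1/4

Shift and add copies of the series according to the polynomial's terms.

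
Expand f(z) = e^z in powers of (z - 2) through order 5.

[(z - 2)^0] = e^(2);  [(z - 2)^1] = e^(2);  [(z - 2)^2] = e^(2)/2;  [(z - 2)^3] = e^(2)/6;  [(z - 2)^4] = e^(2)/24;  [(z - 2)^5] = e^(2)/120.

(z - 2)^5*e^(2)/120 + (z - 2)^4*e^(2)/24 + (z - 2)^3*e^(2)/6 + (z - 2)^2*e^(2)/2 + (z - 2)*e^(2) + e^(2)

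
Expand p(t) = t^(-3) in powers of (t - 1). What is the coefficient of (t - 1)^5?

p(1) = 1
p′(1) = -3
p′′(1) = 12
p′′′(1) = -60
p^(4)(1) = 360
p^(5)(1) = -2520
So c_5 = p^(5)(1)/5! = -21.

-21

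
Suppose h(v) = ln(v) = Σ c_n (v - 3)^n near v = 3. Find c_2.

Apply the Taylor formula c_k = f^(k)(a)/k!.
h(3) = ln(3)
h′(3) = 1/3
h′′(3) = -1/9

-1/18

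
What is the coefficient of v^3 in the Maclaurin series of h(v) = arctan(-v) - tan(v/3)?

Expand each term separately and add.
h(0) = 0
h′(0) = -4/3
h′′(0) = 0
h′′′(0) = 52/27
Dividing each by k! gives the coefficients c_0, ..., c_3.

26/81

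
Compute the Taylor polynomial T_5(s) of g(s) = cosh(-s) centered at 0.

s^4/24 + s^2/2 + 1

g(0) = 1
g′(0) = 0
g′′(0) = 1
g′′′(0) = 0
g^(4)(0) = 1
g^(5)(0) = 0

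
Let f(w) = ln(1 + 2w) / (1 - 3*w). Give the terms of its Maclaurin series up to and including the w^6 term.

Use 1/(1 - r) = Σ r^k on the denominator, then take the Cauchy product.
[w^0] = 0;  [w^1] = 2;  [w^2] = 4;  [w^3] = 44/3;  [w^4] = 40;  [w^5] = 632/5;  [w^6] = 5528/15.

5528*w^6/15 + 632*w^5/5 + 40*w^4 + 44*w^3/3 + 4*w^2 + 2*w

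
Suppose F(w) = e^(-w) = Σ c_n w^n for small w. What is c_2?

1/2

Apply the Taylor formula c_k = f^(k)(a)/k!.
F(0) = 1
F′(0) = -1
F′′(0) = 1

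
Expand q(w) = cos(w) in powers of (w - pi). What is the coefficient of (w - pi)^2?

q(pi) = -1
q′(pi) = 0
q′′(pi) = 1
The Taylor polynomial is Σ q^(k)(pi)/k! · (w - pi)^k.

1/2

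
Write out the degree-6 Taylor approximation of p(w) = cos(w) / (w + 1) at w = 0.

389*w^6/720 - 13*w^5/24 + 13*w^4/24 - w^3/2 + w^2/2 - w + 1

Use 1/(1 - r) = Σ r^k on the denominator, then take the Cauchy product.
[w^0] = 1;  [w^1] = -1;  [w^2] = 1/2;  [w^3] = -1/2;  [w^4] = 13/24;  [w^5] = -13/24;  [w^6] = 389/720.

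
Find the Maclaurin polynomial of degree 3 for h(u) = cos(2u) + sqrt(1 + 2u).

u^3/2 - 5*u^2/2 + u + 2

Expand each term separately and add.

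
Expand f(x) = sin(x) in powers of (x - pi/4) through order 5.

f(pi/4) = sqrt(2)/2
f′(pi/4) = sqrt(2)/2
f′′(pi/4) = -sqrt(2)/2
f′′′(pi/4) = -sqrt(2)/2
f^(4)(pi/4) = sqrt(2)/2
f^(5)(pi/4) = sqrt(2)/2
Then c_k = f^(k)(pi/4)/k! gives each Taylor coefficient.

sqrt(2)*(x - pi/4)^5/240 + sqrt(2)*(x - pi/4)^4/48 - sqrt(2)*(x - pi/4)^3/12 - sqrt(2)*(x - pi/4)^2/4 + sqrt(2)*(x - pi/4)/2 + sqrt(2)/2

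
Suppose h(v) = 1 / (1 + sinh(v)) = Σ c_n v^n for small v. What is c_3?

Use the geometric series for the reciprocal, then substitute.
h(0) = 1
h′(0) = -1
h′′(0) = 2
h′′′(0) = -7
So c_3 = h′′′(0)/3! = -7/6.

-7/6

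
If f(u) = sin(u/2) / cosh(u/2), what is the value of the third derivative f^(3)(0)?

Divide the numerator series by the denominator series (power-series long division).
The coefficient of u^3 in the expansion is -1/12, so f′′′(0) = 3! * (-1/12) = -1/2.

-1/2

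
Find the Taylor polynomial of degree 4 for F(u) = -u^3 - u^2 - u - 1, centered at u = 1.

-(u - 1)^3 - 4*(u - 1)^2 - 6*(u - 1) - 4

F(1) = -4
F′(1) = -6
F′′(1) = -8
F′′′(1) = -6
F^(4)(1) = 0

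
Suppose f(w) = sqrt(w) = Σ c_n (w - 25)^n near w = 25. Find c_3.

Apply the Taylor formula c_k = f^(k)(a)/k!.
[(w - 25)^0] = 5;  [(w - 25)^1] = 1/10;  [(w - 25)^2] = -1/1000;  [(w - 25)^3] = 1/50000.
So c_3 = f′′′(25)/3! = 1/50000.

1/50000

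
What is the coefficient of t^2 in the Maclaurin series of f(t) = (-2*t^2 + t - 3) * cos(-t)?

-1/2

Multiply each power in the prefactor through the base expansion.
f(0) = -3
f′(0) = 1
f′′(0) = -1
So c_2 = f′′(0)/2! = -1/2.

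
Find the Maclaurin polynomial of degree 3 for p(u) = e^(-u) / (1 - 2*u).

29*u^3/6 + 5*u^2/2 + u + 1

Multiply the numerator's expansion by the denominator's geometric series.
p(0) = 1
p′(0) = 1
p′′(0) = 5
p′′′(0) = 29
Dividing each by k! gives the coefficients c_0, ..., c_3.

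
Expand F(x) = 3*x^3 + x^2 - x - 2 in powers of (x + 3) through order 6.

F(-3) = -71
F′(-3) = 74
F′′(-3) = -52
F′′′(-3) = 18
F^(4)(-3) = 0
F^(5)(-3) = 0
F^(6)(-3) = 0
The Taylor polynomial is Σ F^(k)(-3)/k! · (x + 3)^k.

3*(x + 3)^3 - 26*(x + 3)^2 + 74*(x + 3) - 71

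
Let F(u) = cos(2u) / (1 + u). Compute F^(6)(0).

Write out both Maclaurin series and multiply, keeping only the needed powers.
The coefficient of u^6 in the expansion is -19/45, so F^(6)(0) = 6! * (-19/45) = -304.

-304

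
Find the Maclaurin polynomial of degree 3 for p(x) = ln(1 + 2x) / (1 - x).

Multiply the numerator's expansion by the denominator's geometric series.

8*x^3/3 + 2*x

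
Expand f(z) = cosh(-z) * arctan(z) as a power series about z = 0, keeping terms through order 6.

Expand each factor separately, then convolve coefficients.
f(0) = 0
f′(0) = 1
f′′(0) = 0
f′′′(0) = 1
f^(4)(0) = 0
f^(5)(0) = 9
f^(6)(0) = 0
Then c_k = f^(k)(0)/k! gives each Taylor coefficient.

3*z^5/40 + z^3/6 + z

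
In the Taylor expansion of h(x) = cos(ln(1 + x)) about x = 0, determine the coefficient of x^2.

-1/2

Substitute the inner expansion into the outer series and collect powers.
h(0) = 1
h′(0) = 0
h′′(0) = -1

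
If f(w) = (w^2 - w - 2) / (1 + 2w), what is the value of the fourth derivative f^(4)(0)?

Multiply each power in the prefactor through the base expansion.
The coefficient of w^4 in the expansion is -20, so f^(4)(0) = 4! * (-20) = -480.

-480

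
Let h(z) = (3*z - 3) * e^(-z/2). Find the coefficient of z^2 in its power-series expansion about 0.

-15/8

Shift and add copies of the series according to the polynomial's terms.
h(0) = -3
h′(0) = 9/2
h′′(0) = -15/4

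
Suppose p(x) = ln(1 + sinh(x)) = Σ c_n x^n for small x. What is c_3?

Compose series: expand the inner function first, then feed it into the outer expansion.
[x^0] = 0;  [x^1] = 1;  [x^2] = -1/2;  [x^3] = 1/2.
So c_3 = p′′′(0)/3! = 1/2.

1/2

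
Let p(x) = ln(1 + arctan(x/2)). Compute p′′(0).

-1/4

Substitute the inner expansion into the outer series and collect powers.
From the series, [x^2] p = -1/8; multiply by 2! = 2 to get -1/4.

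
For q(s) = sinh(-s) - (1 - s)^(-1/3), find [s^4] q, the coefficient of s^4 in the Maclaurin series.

-35/243

Combine the two series term by term.
q(0) = -1
q′(0) = -4/3
q′′(0) = -4/9
q′′′(0) = -55/27
q^(4)(0) = -280/81
Then c_k = q^(k)(0)/k! gives each Taylor coefficient.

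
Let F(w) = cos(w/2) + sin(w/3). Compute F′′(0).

Combine the two series term by term.
From the series, [w^2] F = -1/8; multiply by 2! = 2 to get -1/4.

-1/4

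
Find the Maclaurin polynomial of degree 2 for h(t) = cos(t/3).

h(0) = 1
h′(0) = 0
h′′(0) = -1/9

1 - t^2/18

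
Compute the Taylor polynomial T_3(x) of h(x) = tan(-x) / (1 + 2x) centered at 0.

Multiply the two series term by term and collect like powers.

-13*x^3/3 + 2*x^2 - x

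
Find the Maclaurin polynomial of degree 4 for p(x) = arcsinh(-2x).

4*x^3/3 - 2*x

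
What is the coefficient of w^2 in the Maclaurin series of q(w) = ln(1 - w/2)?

-1/8

q(0) = 0
q′(0) = -1/2
q′′(0) = -1/4
So c_2 = q′′(0)/2! = -1/8.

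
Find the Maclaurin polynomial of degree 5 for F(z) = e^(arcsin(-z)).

-z^5/6 + 5*z^4/24 - z^3/3 + z^2/2 - z + 1

Substitute the inner expansion into the outer series and collect powers.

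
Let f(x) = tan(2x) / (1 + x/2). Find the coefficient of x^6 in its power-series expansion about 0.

Expand each factor separately, then convolve coefficients.
f(0) = 0
f′(0) = 2
f′′(0) = -2
f′′′(0) = 19
f^(4)(0) = -38
f^(5)(0) = 607
f^(6)(0) = -1821
So c_6 = f^(6)(0)/6! = -607/240.

-607/240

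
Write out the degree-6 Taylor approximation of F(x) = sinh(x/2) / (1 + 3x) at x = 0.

Write out both Maclaurin series and multiply, keeping only the needed powers.
F(0) = 0
F′(0) = 1/2
F′′(0) = -3
F′′′(0) = 217/8
F^(4)(0) = -651/2
F^(5)(0) = 156241/32
F^(6)(0) = -1406169/16
Dividing each by k! gives the coefficients c_0, ..., c_6.

-156241*x^6/1280 + 156241*x^5/3840 - 217*x^4/16 + 217*x^3/48 - 3*x^2/2 + x/2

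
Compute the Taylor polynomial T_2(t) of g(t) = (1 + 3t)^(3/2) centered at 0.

27*t^2/8 + 9*t/2 + 1

Use the known series and substitute for the argument.
g(0) = 1
g′(0) = 9/2
g′′(0) = 27/4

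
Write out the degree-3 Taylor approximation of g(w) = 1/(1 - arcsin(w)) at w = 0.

Plug the Maclaurin series of the inner function into that of the outer and collect terms.
g(0) = 1
g′(0) = 1
g′′(0) = 2
g′′′(0) = 7

7*w^3/6 + w^2 + w + 1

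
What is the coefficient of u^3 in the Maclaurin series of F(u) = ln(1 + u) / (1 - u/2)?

Expand each factor separately, then convolve coefficients.

1/3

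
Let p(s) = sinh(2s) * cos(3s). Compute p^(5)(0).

122

Take the Cauchy product of the two expansions.
The coefficient of s^5 in the expansion is 61/60, so p^(5)(0) = 5! * (61/60) = 122.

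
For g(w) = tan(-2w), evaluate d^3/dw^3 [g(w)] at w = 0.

The coefficient of w^3 in the expansion is -8/3, so g′′′(0) = 3! * (-8/3) = -16.

-16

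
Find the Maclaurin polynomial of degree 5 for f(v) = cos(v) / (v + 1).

Use 1/(1 - r) = Σ r^k on the denominator, then take the Cauchy product.
[v^0] = 1;  [v^1] = -1;  [v^2] = 1/2;  [v^3] = -1/2;  [v^4] = 13/24;  [v^5] = -13/24.

-13*v^5/24 + 13*v^4/24 - v^3/2 + v^2/2 - v + 1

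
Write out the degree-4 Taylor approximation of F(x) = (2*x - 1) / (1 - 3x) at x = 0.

Distribute the polynomial across the series and collect like powers.
[x^0] = -1;  [x^1] = -1;  [x^2] = -3;  [x^3] = -9;  [x^4] = -27.

-27*x^4 - 9*x^3 - 3*x^2 - x - 1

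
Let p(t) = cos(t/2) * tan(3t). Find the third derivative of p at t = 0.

207/4

Write out both Maclaurin series and multiply, keeping only the needed powers.
From the series, [t^3] p = 69/8; multiply by 3! = 6 to get 207/4.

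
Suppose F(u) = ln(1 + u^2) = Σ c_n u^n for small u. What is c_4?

-1/2

[u^0] = 0;  [u^1] = 0;  [u^2] = 1;  [u^3] = 0;  [u^4] = -1/2.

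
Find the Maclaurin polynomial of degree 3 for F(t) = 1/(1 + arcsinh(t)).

Compose series: expand the inner function first, then feed it into the outer expansion.
F(0) = 1
F′(0) = -1
F′′(0) = 2
F′′′(0) = -5

-5*t^3/6 + t^2 - t + 1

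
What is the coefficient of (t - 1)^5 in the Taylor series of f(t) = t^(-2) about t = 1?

-6

Apply the Taylor formula c_k = f^(k)(a)/k!.
f(1) = 1
f′(1) = -2
f′′(1) = 6
f′′′(1) = -24
f^(4)(1) = 120
f^(5)(1) = -720
So c_5 = f^(5)(1)/5! = -6.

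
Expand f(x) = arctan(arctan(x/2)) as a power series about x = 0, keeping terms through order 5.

Plug the Maclaurin series of the inner function into that of the outer and collect terms.
f(0) = 0
f′(0) = 1/2
f′′(0) = 0
f′′′(0) = -1/2
f^(4)(0) = 0
f^(5)(0) = 11/4
Dividing each by k! gives the coefficients c_0, ..., c_5.

11*x^5/480 - x^3/12 + x/2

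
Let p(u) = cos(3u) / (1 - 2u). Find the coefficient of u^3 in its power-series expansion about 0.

-1

Write out both Maclaurin series and multiply, keeping only the needed powers.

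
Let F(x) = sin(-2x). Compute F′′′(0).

8

Differentiate repeatedly and evaluate at the center.
The coefficient of x^3 in the expansion is 4/3, so F′′′(0) = 3! * (4/3) = 8.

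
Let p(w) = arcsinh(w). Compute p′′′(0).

From the series, [w^3] p = -1/6; multiply by 3! = 6 to get -1.

-1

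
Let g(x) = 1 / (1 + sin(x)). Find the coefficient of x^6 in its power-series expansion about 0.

Expand as Σ (-1)^k u^k with u equal to the inner function's series.
g(0) = 1
g′(0) = -1
g′′(0) = 2
g′′′(0) = -5
g^(4)(0) = 16
g^(5)(0) = -61
g^(6)(0) = 272
The Taylor polynomial is Σ g^(k)(0)/k! · x^k.

17/45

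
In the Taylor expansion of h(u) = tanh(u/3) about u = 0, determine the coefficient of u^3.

-1/81

Apply the Taylor formula c_k = f^(k)(a)/k!.
h(0) = 0
h′(0) = 1/3
h′′(0) = 0
h′′′(0) = -2/27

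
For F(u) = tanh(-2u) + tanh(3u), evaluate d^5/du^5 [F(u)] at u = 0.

3376

Expand each term separately and add.
From the series, [u^5] F = 422/15; multiply by 5! = 120 to get 3376.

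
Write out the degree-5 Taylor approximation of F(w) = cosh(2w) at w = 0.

2*w^4/3 + 2*w^2 + 1

F(0) = 1
F′(0) = 0
F′′(0) = 4
F′′′(0) = 0
F^(4)(0) = 16
F^(5)(0) = 0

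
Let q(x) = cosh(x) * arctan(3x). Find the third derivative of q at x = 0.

Write out both Maclaurin series and multiply, keeping only the needed powers.
From the series, [x^3] q = -15/2; multiply by 3! = 6 to get -45.

-45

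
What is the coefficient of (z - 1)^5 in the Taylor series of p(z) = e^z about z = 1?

e/120

c_5 = p^(5)(1)/5! = e/120.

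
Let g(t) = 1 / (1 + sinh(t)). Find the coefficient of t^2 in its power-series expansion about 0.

1

Use the geometric series for the reciprocal, then substitute.
g(0) = 1
g′(0) = -1
g′′(0) = 2
The Taylor polynomial is Σ g^(k)(0)/k! · t^k.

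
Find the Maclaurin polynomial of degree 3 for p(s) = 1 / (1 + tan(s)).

-4*s^3/3 + s^2 - s + 1

Write 1/(1+u) = 1 - u + u^2 - u^3 + ... and substitute the series for u.
p(0) = 1
p′(0) = -1
p′′(0) = 2
p′′′(0) = -8
Dividing each by k! gives the coefficients c_0, ..., c_3.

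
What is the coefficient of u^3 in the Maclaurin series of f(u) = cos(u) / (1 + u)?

-1/2

Multiply the two series term by term and collect like powers.
f(0) = 1
f′(0) = -1
f′′(0) = 1
f′′′(0) = -3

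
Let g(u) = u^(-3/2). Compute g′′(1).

15/4

The coefficient of (u - 1)^2 in the expansion is 15/8, so g′′(1) = 2! * (15/8) = 15/4.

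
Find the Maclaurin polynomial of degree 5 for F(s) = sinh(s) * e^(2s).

Take the Cauchy product of the two expansions.
[s^0] = 0;  [s^1] = 1;  [s^2] = 2;  [s^3] = 13/6;  [s^4] = 5/3;  [s^5] = 121/120.

121*s^5/120 + 5*s^4/3 + 13*s^3/6 + 2*s^2 + s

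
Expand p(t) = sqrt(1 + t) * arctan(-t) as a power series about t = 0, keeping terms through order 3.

Expand each factor separately, then convolve coefficients.
p(0) = 0
p′(0) = -1
p′′(0) = -1
p′′′(0) = 11/4

11*t^3/24 - t^2/2 - t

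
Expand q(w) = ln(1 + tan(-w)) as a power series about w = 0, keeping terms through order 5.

-2*w^5/3 - 7*w^4/12 - 2*w^3/3 - w^2/2 - w

Let u equal the inner series; expand the outer function in u and truncate.
q(0) = 0
q′(0) = -1
q′′(0) = -1
q′′′(0) = -4
q^(4)(0) = -14
q^(5)(0) = -80
Dividing each by k! gives the coefficients c_0, ..., c_5.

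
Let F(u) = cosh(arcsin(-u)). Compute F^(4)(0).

5

Let u equal the inner series; expand the outer function in u and truncate.
From the series, [u^4] F = 5/24; multiply by 4! = 24 to get 5.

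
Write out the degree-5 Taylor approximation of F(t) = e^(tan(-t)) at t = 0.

-37*t^5/120 + 3*t^4/8 - t^3/2 + t^2/2 - t + 1

Plug the Maclaurin series of the inner function into that of the outer and collect terms.
[t^0] = 1;  [t^1] = -1;  [t^2] = 1/2;  [t^3] = -1/2;  [t^4] = 3/8;  [t^5] = -37/120.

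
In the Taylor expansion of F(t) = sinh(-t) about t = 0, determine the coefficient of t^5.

-1/120

Differentiate repeatedly and evaluate at the center.
F(0) = 0
F′(0) = -1
F′′(0) = 0
F′′′(0) = -1
F^(4)(0) = 0
F^(5)(0) = -1
Then c_k = F^(k)(0)/k! gives each Taylor coefficient.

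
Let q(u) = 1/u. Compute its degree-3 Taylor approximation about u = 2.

-(u - 2)^3/16 + (u - 2)^2/8 - (u - 2)/4 + 1/2

q(2) = 1/2
q′(2) = -1/4
q′′(2) = 1/4
q′′′(2) = -3/8
The Taylor polynomial is Σ q^(k)(2)/k! · (u - 2)^k.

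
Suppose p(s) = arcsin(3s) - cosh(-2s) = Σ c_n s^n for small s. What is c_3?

Combine the two series term by term.

9/2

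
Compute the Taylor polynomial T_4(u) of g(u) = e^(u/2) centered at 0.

Compute the successive derivatives at the expansion point and divide by k!.
g(0) = 1
g′(0) = 1/2
g′′(0) = 1/4
g′′′(0) = 1/8
g^(4)(0) = 1/16
Dividing each by k! gives the coefficients c_0, ..., c_4.

u^4/384 + u^3/48 + u^2/8 + u/2 + 1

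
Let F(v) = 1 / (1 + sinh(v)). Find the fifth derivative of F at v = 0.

-181

Use the geometric series for the reciprocal, then substitute.
The coefficient of v^5 in the expansion is -181/120, so F^(5)(0) = 5! * (-181/120) = -181.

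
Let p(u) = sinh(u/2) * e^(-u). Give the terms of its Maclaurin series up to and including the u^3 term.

Take the Cauchy product of the two expansions.
[u^0] = 0;  [u^1] = 1/2;  [u^2] = -1/2;  [u^3] = 13/48.

13*u^3/48 - u^2/2 + u/2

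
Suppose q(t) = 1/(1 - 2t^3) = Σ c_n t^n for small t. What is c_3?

2

[t^0] = 1;  [t^1] = 0;  [t^2] = 0;  [t^3] = 2.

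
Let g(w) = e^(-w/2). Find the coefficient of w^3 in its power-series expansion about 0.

-1/48

Apply the Taylor formula c_k = f^(k)(a)/k!.
g(0) = 1
g′(0) = -1/2
g′′(0) = 1/4
g′′′(0) = -1/8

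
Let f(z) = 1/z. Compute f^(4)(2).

3/4

The coefficient of (z - 2)^4 in the expansion is 1/32, so f^(4)(2) = 4! * (1/32) = 3/4.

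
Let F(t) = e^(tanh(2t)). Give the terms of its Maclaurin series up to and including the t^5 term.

Substitute the inner expansion into the outer series and collect powers.
[t^0] = 1;  [t^1] = 2;  [t^2] = 2;  [t^3] = -4/3;  [t^4] = -14/3;  [t^5] = -4/5.

-4*t^5/5 - 14*t^4/3 - 4*t^3/3 + 2*t^2 + 2*t + 1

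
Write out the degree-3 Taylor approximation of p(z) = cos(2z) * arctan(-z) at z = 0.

7*z^3/3 - z

Multiply the two series term by term and collect like powers.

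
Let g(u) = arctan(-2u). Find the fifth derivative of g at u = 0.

-768

The coefficient of u^5 in the expansion is -32/5, so g^(5)(0) = 5! * (-32/5) = -768.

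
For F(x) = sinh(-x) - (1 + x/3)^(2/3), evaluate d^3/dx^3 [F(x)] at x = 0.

Add the two expansions coefficient-wise.
The coefficient of x^3 in the expansion is -737/4374, so F′′′(0) = 3! * (-737/4374) = -737/729.

-737/729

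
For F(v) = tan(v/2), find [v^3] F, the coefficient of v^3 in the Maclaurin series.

1/24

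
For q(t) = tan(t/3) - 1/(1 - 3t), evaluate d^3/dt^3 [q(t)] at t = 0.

Expand each term separately and add.
The coefficient of t^3 in the expansion is -2186/81, so q′′′(0) = 3! * (-2186/81) = -4372/27.

-4372/27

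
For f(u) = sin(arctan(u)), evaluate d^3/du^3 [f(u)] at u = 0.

-3

Substitute the inner expansion into the outer series and collect powers.
The coefficient of u^3 in the expansion is -1/2, so f′′′(0) = 3! * (-1/2) = -3.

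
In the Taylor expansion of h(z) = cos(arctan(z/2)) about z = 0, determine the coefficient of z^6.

-5/1024

Let u equal the inner series; expand the outer function in u and truncate.
h(0) = 1
h′(0) = 0
h′′(0) = -1/4
h′′′(0) = 0
h^(4)(0) = 9/16
h^(5)(0) = 0
h^(6)(0) = -225/64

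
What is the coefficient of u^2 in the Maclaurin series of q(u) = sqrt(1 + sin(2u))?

Compose series: expand the inner function first, then feed it into the outer expansion.
q(0) = 1
q′(0) = 1
q′′(0) = -1
The Taylor polynomial is Σ q^(k)(0)/k! · u^k.

-1/2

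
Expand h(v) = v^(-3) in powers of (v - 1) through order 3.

[(v - 1)^0] = 1;  [(v - 1)^1] = -3;  [(v - 1)^2] = 6;  [(v - 1)^3] = -10.

-10*(v - 1)^3 + 6*(v - 1)^2 - 3*(v - 1) + 1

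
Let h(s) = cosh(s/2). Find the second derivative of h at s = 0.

From the series, [s^2] h = 1/8; multiply by 2! = 2 to get 1/4.

1/4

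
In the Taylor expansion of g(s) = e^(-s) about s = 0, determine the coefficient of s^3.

-1/6

[s^0] = 1;  [s^1] = -1;  [s^2] = 1/2;  [s^3] = -1/6.
So c_3 = g′′′(0)/3! = -1/6.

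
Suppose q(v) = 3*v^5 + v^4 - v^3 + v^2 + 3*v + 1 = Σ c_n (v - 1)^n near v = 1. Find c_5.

q(1) = 8
q′(1) = 21
q′′(1) = 68
q′′′(1) = 198
q^(4)(1) = 384
q^(5)(1) = 360

3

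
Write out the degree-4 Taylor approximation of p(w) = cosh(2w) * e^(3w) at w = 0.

313*w^4/24 + 21*w^3/2 + 13*w^2/2 + 3*w + 1

Expand each factor separately, then convolve coefficients.
p(0) = 1
p′(0) = 3
p′′(0) = 13
p′′′(0) = 63
p^(4)(0) = 313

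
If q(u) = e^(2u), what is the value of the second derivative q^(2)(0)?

Differentiate repeatedly and evaluate at the center.
From the series, [u^2] q = 2; multiply by 2! = 2 to get 4.

4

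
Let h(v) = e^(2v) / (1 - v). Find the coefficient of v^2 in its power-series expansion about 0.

5

Multiply the two series term by term and collect like powers.
So c_2 = h′′(0)/2! = 5.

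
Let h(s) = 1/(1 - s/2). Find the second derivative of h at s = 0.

1/2

From the series, [s^2] h = 1/4; multiply by 2! = 2 to get 1/2.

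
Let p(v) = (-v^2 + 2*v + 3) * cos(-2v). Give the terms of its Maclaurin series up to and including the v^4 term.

Shift and add copies of the series according to the polynomial's terms.
p(0) = 3
p′(0) = 2
p′′(0) = -14
p′′′(0) = -24
p^(4)(0) = 96

4*v^4 - 4*v^3 - 7*v^2 + 2*v + 3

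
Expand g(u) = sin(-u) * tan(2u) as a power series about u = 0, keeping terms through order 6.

-691*u^6/180 - 7*u^4/3 - 2*u^2

Write out both Maclaurin series and multiply, keeping only the needed powers.
g(0) = 0
g′(0) = 0
g′′(0) = -4
g′′′(0) = 0
g^(4)(0) = -56
g^(5)(0) = 0
g^(6)(0) = -2764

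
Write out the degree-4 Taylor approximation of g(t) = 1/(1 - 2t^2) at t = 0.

4*t^4 + 2*t^2 + 1

g(0) = 1
g′(0) = 0
g′′(0) = 4
g′′′(0) = 0
g^(4)(0) = 96
Then c_k = g^(k)(0)/k! gives each Taylor coefficient.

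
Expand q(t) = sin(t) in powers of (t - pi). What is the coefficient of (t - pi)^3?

q(pi) = 0
q′(pi) = -1
q′′(pi) = 0
q′′′(pi) = 1
So c_3 = q′′′(pi)/3! = 1/6.

1/6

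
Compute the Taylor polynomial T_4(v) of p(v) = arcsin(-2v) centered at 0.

Use the known series and substitute for the argument.
p(0) = 0
p′(0) = -2
p′′(0) = 0
p′′′(0) = -8
p^(4)(0) = 0
Then c_k = p^(k)(0)/k! gives each Taylor coefficient.

-4*v^3/3 - 2*v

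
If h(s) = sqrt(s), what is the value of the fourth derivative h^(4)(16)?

The coefficient of (s - 16)^4 in the expansion is -5/2097152, so h^(4)(16) = 4! * (-5/2097152) = -15/262144.

-15/262144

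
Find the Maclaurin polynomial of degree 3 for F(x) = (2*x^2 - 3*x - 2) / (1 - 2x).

Distribute the polynomial across the series and collect like powers.

-24*x^3 - 12*x^2 - 7*x - 2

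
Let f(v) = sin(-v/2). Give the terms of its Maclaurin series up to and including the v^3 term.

v^3/48 - v/2

Use the known series and substitute for the argument.
f(0) = 0
f′(0) = -1/2
f′′(0) = 0
f′′′(0) = 1/8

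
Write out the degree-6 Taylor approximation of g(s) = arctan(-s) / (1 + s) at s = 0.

13*s^6/15 - 13*s^5/15 + 2*s^4/3 - 2*s^3/3 + s^2 - s

Multiply the two series term by term and collect like powers.
[s^0] = 0;  [s^1] = -1;  [s^2] = 1;  [s^3] = -2/3;  [s^4] = 2/3;  [s^5] = -13/15;  [s^6] = 13/15.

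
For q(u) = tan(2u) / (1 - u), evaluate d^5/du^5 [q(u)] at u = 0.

1072

Take the Cauchy product of the two expansions.
The coefficient of u^5 in the expansion is 134/15, so q^(5)(0) = 5! * (134/15) = 1072.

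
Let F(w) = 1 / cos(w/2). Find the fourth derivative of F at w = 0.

Write the quotient as an unknown series and match coefficients against numerator = denominator · series.
The coefficient of w^4 in the expansion is 5/384, so F^(4)(0) = 4! * (5/384) = 5/16.

5/16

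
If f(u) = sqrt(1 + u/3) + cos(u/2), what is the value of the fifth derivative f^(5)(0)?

35/2592

Expand each term separately and add.
The coefficient of u^5 in the expansion is 7/62208, so f^(5)(0) = 5! * (7/62208) = 35/2592.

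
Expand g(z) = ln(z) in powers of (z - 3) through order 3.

Apply the Taylor formula c_k = f^(k)(a)/k!.
g(3) = ln(3)
g′(3) = 1/3
g′′(3) = -1/9
g′′′(3) = 2/27
Dividing each by k! gives the coefficients c_0, ..., c_3.

(z - 3)^3/81 - (z - 3)^2/18 + (z - 3)/3 + ln(3)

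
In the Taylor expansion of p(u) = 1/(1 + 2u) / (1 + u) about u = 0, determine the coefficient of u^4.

31

Expand each factor separately, then convolve coefficients.
p(0) = 1
p′(0) = -3
p′′(0) = 14
p′′′(0) = -90
p^(4)(0) = 744
Dividing each by k! gives the coefficients c_0, ..., c_4.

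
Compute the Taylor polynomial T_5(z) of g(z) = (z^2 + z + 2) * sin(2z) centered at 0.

-4*z^5/5 - 4*z^4/3 - 2*z^3/3 + 2*z^2 + 4*z

Shift and add copies of the series according to the polynomial's terms.
g(0) = 0
g′(0) = 4
g′′(0) = 4
g′′′(0) = -4
g^(4)(0) = -32
g^(5)(0) = -96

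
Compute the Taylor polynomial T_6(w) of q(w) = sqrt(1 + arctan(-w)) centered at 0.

-1489*w^6/46080 - 83*w^5/1280 + 17*w^4/384 + 5*w^3/48 - w^2/8 - w/2 + 1

Let u equal the inner series; expand the outer function in u and truncate.
[w^0] = 1;  [w^1] = -1/2;  [w^2] = -1/8;  [w^3] = 5/48;  [w^4] = 17/384;  [w^5] = -83/1280;  [w^6] = -1489/46080.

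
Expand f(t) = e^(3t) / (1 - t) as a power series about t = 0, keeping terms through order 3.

Expand each factor separately, then convolve coefficients.
f(0) = 1
f′(0) = 4
f′′(0) = 17
f′′′(0) = 78
The Taylor polynomial is Σ f^(k)(0)/k! · t^k.

13*t^3 + 17*t^2/2 + 4*t + 1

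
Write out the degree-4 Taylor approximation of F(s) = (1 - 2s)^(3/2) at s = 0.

F(0) = 1
F′(0) = -3
F′′(0) = 3
F′′′(0) = 3
F^(4)(0) = 9
Then c_k = F^(k)(0)/k! gives each Taylor coefficient.

3*s^4/8 + s^3/2 + 3*s^2/2 - 3*s + 1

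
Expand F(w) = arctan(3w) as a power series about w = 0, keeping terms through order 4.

-9*w^3 + 3*w

Use the known series and substitute for the argument.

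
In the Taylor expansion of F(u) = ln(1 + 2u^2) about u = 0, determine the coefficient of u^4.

-2

[u^0] = 0;  [u^1] = 0;  [u^2] = 2;  [u^3] = 0;  [u^4] = -2.
So c_4 = F^(4)(0)/4! = -2.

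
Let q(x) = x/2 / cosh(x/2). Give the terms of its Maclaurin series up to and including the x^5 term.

Write the quotient as an unknown series and match coefficients against numerator = denominator · series.
[x^0] = 0;  [x^1] = 1/2;  [x^2] = 0;  [x^3] = -1/16;  [x^4] = 0;  [x^5] = 5/768.

5*x^5/768 - x^3/16 + x/2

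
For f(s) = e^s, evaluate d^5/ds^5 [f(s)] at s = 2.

The coefficient of (s - 2)^5 in the expansion is e^(2)/120, so f^(5)(2) = 5! * (e^(2)/120) = e^(2).

e^(2)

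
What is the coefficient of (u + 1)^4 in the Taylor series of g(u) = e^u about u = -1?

Apply the Taylor formula c_k = f^(k)(a)/k!.
[(u + 1)^0] = e^(-1);  [(u + 1)^1] = e^(-1);  [(u + 1)^2] = e^(-1)/2;  [(u + 1)^3] = e^(-1)/6;  [(u + 1)^4] = e^(-1)/24.

e^(-1)/24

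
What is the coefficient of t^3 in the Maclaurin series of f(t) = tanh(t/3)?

-1/81

Compute the successive derivatives at the expansion point and divide by k!.
[t^0] = 0;  [t^1] = 1/3;  [t^2] = 0;  [t^3] = -1/81.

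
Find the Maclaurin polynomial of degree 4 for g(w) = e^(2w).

2*w^4/3 + 4*w^3/3 + 2*w^2 + 2*w + 1

Apply the Taylor formula c_k = f^(k)(a)/k!.
g(0) = 1
g′(0) = 2
g′′(0) = 4
g′′′(0) = 8
g^(4)(0) = 16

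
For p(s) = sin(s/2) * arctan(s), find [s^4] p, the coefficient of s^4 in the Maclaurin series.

Multiply the two series term by term and collect like powers.
p(0) = 0
p′(0) = 0
p′′(0) = 1
p′′′(0) = 0
p^(4)(0) = -9/2

-3/16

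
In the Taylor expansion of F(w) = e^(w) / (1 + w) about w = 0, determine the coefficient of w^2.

Expand each factor separately, then convolve coefficients.
[w^0] = 1;  [w^1] = 0;  [w^2] = 1/2.
So c_2 = F′′(0)/2! = 1/2.

1/2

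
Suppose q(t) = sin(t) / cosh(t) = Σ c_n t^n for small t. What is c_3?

Invert the denominator's series and multiply.
q(0) = 0
q′(0) = 1
q′′(0) = 0
q′′′(0) = -4
So c_3 = q′′′(0)/3! = -2/3.

-2/3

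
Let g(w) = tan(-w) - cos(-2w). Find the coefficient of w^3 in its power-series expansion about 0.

Combine the two series term by term.
g(0) = -1
g′(0) = -1
g′′(0) = 4
g′′′(0) = -2
So c_3 = g′′′(0)/3! = -1/3.

-1/3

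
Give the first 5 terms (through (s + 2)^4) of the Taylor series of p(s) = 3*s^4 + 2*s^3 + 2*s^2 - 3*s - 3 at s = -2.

3*(s + 2)^4 - 22*(s + 2)^3 + 62*(s + 2)^2 - 83*(s + 2) + 43

p(-2) = 43
p′(-2) = -83
p′′(-2) = 124
p′′′(-2) = -132
p^(4)(-2) = 72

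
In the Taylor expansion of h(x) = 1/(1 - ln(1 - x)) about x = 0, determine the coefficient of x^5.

-7/60

Plug the Maclaurin series of the inner function into that of the outer and collect terms.
h(0) = 1
h′(0) = -1
h′′(0) = 1
h′′′(0) = -2
h^(4)(0) = 4
h^(5)(0) = -14
Dividing each by k! gives the coefficients c_0, ..., c_5.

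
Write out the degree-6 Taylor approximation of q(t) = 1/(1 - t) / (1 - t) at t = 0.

7*t^6 + 6*t^5 + 5*t^4 + 4*t^3 + 3*t^2 + 2*t + 1

Write out both Maclaurin series and multiply, keeping only the needed powers.
q(0) = 1
q′(0) = 2
q′′(0) = 6
q′′′(0) = 24
q^(4)(0) = 120
q^(5)(0) = 720
q^(6)(0) = 5040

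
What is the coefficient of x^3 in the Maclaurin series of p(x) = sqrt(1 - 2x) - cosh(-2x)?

Expand each term separately and add.
[x^0] = 0;  [x^1] = -1;  [x^2] = -5/2;  [x^3] = -1/2.

-1/2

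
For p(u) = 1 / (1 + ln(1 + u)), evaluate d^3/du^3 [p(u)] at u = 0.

Expand as Σ (-1)^k u^k with u equal to the inner function's series.
From the series, [u^3] p = -7/3; multiply by 3! = 6 to get -14.

-14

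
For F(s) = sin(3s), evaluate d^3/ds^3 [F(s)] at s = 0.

Use the known series and substitute for the argument.
The coefficient of s^3 in the expansion is -9/2, so F′′′(0) = 3! * (-9/2) = -27.

-27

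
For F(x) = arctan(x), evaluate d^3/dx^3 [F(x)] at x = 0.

The coefficient of x^3 in the expansion is -1/3, so F′′′(0) = 3! * (-1/3) = -2.

-2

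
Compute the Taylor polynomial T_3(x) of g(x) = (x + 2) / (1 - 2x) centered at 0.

Distribute the polynomial across the series and collect like powers.
[x^0] = 2;  [x^1] = 5;  [x^2] = 10;  [x^3] = 20.

20*x^3 + 10*x^2 + 5*x + 2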